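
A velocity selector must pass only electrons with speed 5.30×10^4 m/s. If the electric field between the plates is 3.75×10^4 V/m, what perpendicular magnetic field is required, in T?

qE = qvB ⇒ B = E/v = (3.75×10^4) / (5.30×10^4) = 0.708 T.

B ≈ 0.708 T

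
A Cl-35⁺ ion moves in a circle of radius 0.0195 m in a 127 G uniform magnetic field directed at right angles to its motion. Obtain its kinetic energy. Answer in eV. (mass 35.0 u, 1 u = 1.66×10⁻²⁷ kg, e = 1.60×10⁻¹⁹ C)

v = qBr/m = (1×1.60×10^-19)(0.0127)(0.0195) / (5.81×10^-26) = 682 m/s.
K = ½mv² = 0.5·(5.81×10^-26)·(682)² = 1.35×10^-20 J = 0.0844 eV.

K ≈ 0.0844 eV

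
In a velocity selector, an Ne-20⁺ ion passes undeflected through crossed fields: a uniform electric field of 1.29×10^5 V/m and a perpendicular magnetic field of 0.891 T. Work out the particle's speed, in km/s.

For zero net force, qE = qvB, so v = E/B.
v = (1.29×10^5) / (0.891) = 1.45×10^5 m/s.

v ≈ 145 km/s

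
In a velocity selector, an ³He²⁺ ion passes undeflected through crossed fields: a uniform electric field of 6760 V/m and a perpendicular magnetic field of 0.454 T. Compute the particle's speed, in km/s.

For zero net force, qE = qvB, so v = E/B.
v = (6760) / (0.454) = 1.49×10^4 m/s.

v ≈ 14.9 km/s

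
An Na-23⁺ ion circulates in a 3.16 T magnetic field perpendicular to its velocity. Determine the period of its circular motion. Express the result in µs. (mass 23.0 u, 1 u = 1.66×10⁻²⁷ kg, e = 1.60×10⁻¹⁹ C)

The cyclotron period is independent of speed: T = 2πm/(qB).
T = 2π(3.82×10^-26) / [(1×1.60×10^-19)(3.16)] = 4.74×10^-7 s.

T ≈ 0.474 µs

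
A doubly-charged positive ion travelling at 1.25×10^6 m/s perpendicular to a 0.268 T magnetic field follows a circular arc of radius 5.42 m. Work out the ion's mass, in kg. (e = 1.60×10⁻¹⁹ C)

qvB = mv²/r ⇒ m = qBr/v.
m = (2×1.60×10^-19)(0.268)(5.42) / (1.25×10^6) = 3.72×10^-25 kg.

m ≈ 3.72×10^-25 kg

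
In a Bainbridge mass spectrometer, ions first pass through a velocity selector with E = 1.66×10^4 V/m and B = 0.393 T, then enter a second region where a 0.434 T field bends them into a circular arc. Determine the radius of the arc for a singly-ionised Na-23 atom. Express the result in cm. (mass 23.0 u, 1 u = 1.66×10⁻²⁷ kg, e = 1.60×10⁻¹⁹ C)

r ≈ 2.32 cm

The selector passes v = E/B = 1.66×10^4/0.393 = 4.22×10^4 m/s.
In the deflection region, r = mv/(qB₂) = (3.82×10^-26)(4.22×10^4) / [(1×1.60×10^-19)(0.434)] = 0.0232 m.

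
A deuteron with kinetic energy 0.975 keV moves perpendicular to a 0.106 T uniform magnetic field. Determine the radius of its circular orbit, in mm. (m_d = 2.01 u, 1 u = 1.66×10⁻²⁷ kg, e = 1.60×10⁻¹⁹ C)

r ≈ 60.2 mm

Convert the energy: K = 0.975 keV = 1.56×10^-16 J.
v = √(2K/m) = √(2·1.56×10^-16/3.34×10^-27) = 3.06×10^5 m/s.
r = mv/(qB) = (3.34×10^-27)(3.06×10^5) / [(1×1.60×10^-19)(0.106)] = 0.0602 m.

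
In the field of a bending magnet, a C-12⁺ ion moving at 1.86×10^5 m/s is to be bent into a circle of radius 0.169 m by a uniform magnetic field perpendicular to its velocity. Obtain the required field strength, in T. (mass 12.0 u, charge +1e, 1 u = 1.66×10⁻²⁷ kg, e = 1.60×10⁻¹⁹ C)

qvB = mv²/r gives B = mv/(qr).
B = (1.99×10^-26)(1.86×10^5) / [(1×1.60×10^-19)(0.169)] = 0.137 T.

B ≈ 0.137 T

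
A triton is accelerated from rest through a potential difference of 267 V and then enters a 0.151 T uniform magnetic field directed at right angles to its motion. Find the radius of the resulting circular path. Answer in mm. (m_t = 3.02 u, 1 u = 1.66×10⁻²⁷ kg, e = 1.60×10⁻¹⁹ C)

r ≈ 27.1 mm

The kinetic energy gained is K = qV = (1×1.60×10^-19)(267) = 4.27×10^-17 J.
v = √(2K/m) = 1.31×10^5 m/s.
r = mv/(qB) = (5.01×10^-27)(1.31×10^5) / [(1×1.60×10^-19)(0.151)] = 0.0271 m.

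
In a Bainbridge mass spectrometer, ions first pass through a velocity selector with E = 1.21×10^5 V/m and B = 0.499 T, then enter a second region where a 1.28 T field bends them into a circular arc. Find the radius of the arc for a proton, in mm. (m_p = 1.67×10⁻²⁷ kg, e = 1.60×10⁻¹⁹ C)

r ≈ 1.98 mm

The selector passes v = E/B = 1.21×10^5/0.499 = 2.42×10^5 m/s.
In the deflection region, r = mv/(qB₂) = (1.67×10^-27)(2.42×10^5) / [(1×1.60×10^-19)(1.28)] = 1.98×10^-3 m.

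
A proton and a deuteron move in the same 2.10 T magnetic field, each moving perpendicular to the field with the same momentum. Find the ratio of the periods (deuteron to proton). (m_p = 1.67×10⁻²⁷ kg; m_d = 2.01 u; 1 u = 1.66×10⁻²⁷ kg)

ratio ≈ 2.00

T = 2πm/(qB) is independent of speed, so T₂/T₁ = (m₂/q₂)/(m₁/q₁).
T_{deuteron}/T_{proton} = (3.34×10^-27/1e) / (1.67×10^-27/1e) = 2.00.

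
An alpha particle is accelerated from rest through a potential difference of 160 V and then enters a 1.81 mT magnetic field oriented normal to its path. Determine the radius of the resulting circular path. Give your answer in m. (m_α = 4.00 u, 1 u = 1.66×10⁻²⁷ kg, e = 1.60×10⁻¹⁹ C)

r ≈ 1.42 m

The kinetic energy gained is K = qV = (2×1.60×10^-19)(160) = 5.12×10^-17 J.
v = √(2K/m) = 1.24×10^5 m/s.
r = mv/(qB) = (6.64×10^-27)(1.24×10^5) / [(2×1.60×10^-19)(1.81×10^-3)] = 1.42 m.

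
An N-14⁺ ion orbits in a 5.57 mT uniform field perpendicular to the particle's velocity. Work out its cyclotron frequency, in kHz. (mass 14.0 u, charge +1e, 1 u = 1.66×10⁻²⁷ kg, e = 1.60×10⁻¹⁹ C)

f = qB/(2πm) = (1×1.60×10^-19)(5.57×10^-3) / [2π(2.32×10^-26)] = 6100 Hz.

f ≈ 6.10 kHz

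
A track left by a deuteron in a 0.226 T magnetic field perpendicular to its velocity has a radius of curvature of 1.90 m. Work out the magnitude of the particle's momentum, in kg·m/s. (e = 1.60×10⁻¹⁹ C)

Since qvB = mv²/r, the momentum p = mv = qBr.
p = (1×1.60×10^-19)(0.226)(1.90) = 6.87×10^-20 kg·m/s.

p ≈ 6.87×10^-20 kg·m/s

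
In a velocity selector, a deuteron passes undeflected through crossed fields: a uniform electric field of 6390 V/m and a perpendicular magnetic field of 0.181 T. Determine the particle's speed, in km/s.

v ≈ 35.3 km/s

For zero net force, qE = qvB, so v = E/B.
v = (6390) / (0.181) = 3.53×10^4 m/s.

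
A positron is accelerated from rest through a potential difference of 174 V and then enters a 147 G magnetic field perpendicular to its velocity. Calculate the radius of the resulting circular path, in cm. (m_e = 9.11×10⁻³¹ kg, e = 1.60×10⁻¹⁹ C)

r ≈ 0.303 cm

The kinetic energy gained is K = qV = (1×1.60×10^-19)(174) = 2.78×10^-17 J.
v = √(2K/m) = 7.82×10^6 m/s.
r = mv/(qB) = (9.11×10^-31)(7.82×10^6) / [(1×1.60×10^-19)(0.0147)] = 3.03×10^-3 m.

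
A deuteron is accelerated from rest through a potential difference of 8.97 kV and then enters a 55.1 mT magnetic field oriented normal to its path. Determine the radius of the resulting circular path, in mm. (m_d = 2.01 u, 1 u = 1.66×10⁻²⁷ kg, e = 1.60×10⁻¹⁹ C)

The kinetic energy gained is K = qV = (1×1.60×10^-19)(8970) = 1.44×10^-15 J.
v = √(2K/m) = 9.28×10^5 m/s.
r = mv/(qB) = (3.34×10^-27)(9.28×10^5) / [(1×1.60×10^-19)(0.0551)] = 0.351 m.

r ≈ 351 mm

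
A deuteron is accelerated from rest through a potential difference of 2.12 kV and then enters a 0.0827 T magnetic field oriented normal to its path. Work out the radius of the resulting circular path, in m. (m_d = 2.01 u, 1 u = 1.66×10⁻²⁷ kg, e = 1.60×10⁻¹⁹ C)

r ≈ 0.114 m

The kinetic energy gained is K = qV = (1×1.60×10^-19)(2120) = 3.39×10^-16 J.
v = √(2K/m) = 4.51×10^5 m/s.
r = mv/(qB) = (3.34×10^-27)(4.51×10^5) / [(1×1.60×10^-19)(0.0827)] = 0.114 m.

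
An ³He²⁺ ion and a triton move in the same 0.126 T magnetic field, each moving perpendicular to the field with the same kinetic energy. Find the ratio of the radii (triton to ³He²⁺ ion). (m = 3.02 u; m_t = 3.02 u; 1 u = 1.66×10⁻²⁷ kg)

r = √(2mK)/(qB) ⇒ at equal K, r ∝ √m/q.
r_{triton}/r_{³He²⁺ ion} = 2.00.

ratio ≈ 2.00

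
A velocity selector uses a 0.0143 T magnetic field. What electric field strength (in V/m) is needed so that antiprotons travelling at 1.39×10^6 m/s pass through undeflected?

E ≈ 1.99×10^4 V/m

qE = qvB ⇒ E = vB = (1.39×10^6)(0.0143) = 1.99×10^4 V/m.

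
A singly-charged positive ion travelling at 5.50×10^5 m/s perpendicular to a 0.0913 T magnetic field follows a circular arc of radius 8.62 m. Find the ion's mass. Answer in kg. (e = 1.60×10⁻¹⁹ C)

qvB = mv²/r ⇒ m = qBr/v.
m = (1×1.60×10^-19)(0.0913)(8.62) / (5.50×10^5) = 2.29×10^-25 kg.

m ≈ 2.29×10^-25 kg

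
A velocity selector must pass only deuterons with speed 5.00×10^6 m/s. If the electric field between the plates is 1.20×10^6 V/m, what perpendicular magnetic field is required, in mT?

qE = qvB ⇒ B = E/v = (1.20×10^6) / (5.00×10^6) = 0.240 T.

B ≈ 240 mT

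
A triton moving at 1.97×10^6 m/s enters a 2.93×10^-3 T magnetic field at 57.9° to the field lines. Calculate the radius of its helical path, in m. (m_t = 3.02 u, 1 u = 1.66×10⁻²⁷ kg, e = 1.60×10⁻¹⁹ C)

r ≈ 17.8 m

Only the perpendicular component v⊥ = v sin57.9° = 1.67×10^6 m/s is bent by the field.
r = m v⊥ /(qB) = (5.01×10^-27)(1.67×10^6) / [(1×1.60×10^-19)(2.93×10^-3)] = 17.8 m.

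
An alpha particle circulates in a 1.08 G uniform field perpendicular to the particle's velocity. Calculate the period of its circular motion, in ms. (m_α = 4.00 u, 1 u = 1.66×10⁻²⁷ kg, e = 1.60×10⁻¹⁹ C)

T ≈ 1.21 ms

The cyclotron period is independent of speed: T = 2πm/(qB).
T = 2π(6.64×10^-27) / [(2×1.60×10^-19)(1.08×10^-4)] = 1.21×10^-3 s.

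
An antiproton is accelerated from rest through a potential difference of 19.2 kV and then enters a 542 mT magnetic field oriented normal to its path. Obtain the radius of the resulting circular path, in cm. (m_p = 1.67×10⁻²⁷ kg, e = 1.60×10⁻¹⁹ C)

r ≈ 3.69 cm

The kinetic energy gained is K = qV = (1×1.60×10^-19)(1.92×10^4) = 3.07×10^-15 J.
v = √(2K/m) = 1.92×10^6 m/s.
r = mv/(qB) = (1.67×10^-27)(1.92×10^6) / [(1×1.60×10^-19)(0.542)] = 0.0369 m.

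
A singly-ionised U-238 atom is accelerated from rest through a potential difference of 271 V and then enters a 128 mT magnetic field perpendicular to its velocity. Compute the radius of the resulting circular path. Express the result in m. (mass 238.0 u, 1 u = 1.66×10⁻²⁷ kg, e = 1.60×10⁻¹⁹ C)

r ≈ 0.286 m

The kinetic energy gained is K = qV = (1×1.60×10^-19)(271) = 4.34×10^-17 J.
v = √(2K/m) = 1.48×10^4 m/s.
r = mv/(qB) = (3.95×10^-25)(1.48×10^4) / [(1×1.60×10^-19)(0.128)] = 0.286 m.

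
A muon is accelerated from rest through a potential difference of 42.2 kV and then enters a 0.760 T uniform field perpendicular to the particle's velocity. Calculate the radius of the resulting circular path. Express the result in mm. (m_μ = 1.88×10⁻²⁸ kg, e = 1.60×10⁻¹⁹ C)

r ≈ 13.1 mm

The kinetic energy gained is K = qV = (1×1.60×10^-19)(4.22×10^4) = 6.75×10^-15 J.
v = √(2K/m) = 8.48×10^6 m/s.
r = mv/(qB) = (1.88×10^-28)(8.48×10^6) / [(1×1.60×10^-19)(0.760)] = 0.0131 m.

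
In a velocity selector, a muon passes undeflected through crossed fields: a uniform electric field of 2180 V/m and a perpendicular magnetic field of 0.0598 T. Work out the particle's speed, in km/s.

v ≈ 36.5 km/s

For zero net force, qE = qvB, so v = E/B.
v = (2180) / (0.0598) = 3.65×10^4 m/s.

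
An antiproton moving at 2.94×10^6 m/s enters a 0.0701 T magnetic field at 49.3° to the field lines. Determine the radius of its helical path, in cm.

Only the perpendicular component v⊥ = v sin49.3° = 2.23×10^6 m/s is bent by the field.
r = m v⊥ /(qB) = (1.67×10^-27)(2.23×10^6) / [(1×1.60×10^-19)(0.0701)] = 0.332 m.

r ≈ 33.2 cm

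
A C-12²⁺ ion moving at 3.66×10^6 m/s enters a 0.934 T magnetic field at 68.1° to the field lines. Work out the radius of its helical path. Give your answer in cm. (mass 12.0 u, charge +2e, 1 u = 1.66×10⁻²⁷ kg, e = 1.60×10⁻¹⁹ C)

Only the perpendicular component v⊥ = v sin68.1° = 3.40×10^6 m/s is bent by the field.
r = m v⊥ /(qB) = (1.99×10^-26)(3.40×10^6) / [(2×1.60×10^-19)(0.934)] = 0.226 m.

r ≈ 22.6 cm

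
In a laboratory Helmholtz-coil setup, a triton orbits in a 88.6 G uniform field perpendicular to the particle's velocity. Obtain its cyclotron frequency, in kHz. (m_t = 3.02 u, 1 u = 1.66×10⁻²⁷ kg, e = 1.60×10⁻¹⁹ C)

f ≈ 45.0 kHz

f = qB/(2πm) = (1×1.60×10^-19)(8.86×10^-3) / [2π(5.01×10^-27)] = 4.50×10^4 Hz.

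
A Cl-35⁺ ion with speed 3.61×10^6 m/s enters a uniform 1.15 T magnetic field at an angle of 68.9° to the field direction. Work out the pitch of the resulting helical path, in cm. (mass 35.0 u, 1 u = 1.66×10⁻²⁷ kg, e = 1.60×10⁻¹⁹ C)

pitch ≈ 258 cm

The velocity component along B is v∥ = v cos68.9° = 1.30×10^6 m/s.
The cyclotron period T = 2πm/(qB) = 1.98×10^-6 s is set by m, q, B alone.
Pitch = v∥·T = (1.30×10^6)(1.98×10^-6) = 2.58 m.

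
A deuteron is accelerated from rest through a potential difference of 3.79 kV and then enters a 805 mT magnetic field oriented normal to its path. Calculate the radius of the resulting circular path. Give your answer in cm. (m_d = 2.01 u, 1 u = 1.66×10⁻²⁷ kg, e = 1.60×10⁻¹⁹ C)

r ≈ 1.56 cm

The kinetic energy gained is K = qV = (1×1.60×10^-19)(3790) = 6.06×10^-16 J.
v = √(2K/m) = 6.03×10^5 m/s.
r = mv/(qB) = (3.34×10^-27)(6.03×10^5) / [(1×1.60×10^-19)(0.805)] = 0.0156 m.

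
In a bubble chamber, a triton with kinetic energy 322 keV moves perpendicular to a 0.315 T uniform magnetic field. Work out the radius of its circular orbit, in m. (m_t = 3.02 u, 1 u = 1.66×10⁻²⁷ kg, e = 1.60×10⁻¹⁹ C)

Convert the energy: K = 322 keV = 5.15×10^-14 J.
v = √(2K/m) = √(2·5.15×10^-14/5.01×10^-27) = 4.53×10^6 m/s.
r = mv/(qB) = (5.01×10^-27)(4.53×10^6) / [(1×1.60×10^-19)(0.315)] = 0.451 m.

r ≈ 0.451 m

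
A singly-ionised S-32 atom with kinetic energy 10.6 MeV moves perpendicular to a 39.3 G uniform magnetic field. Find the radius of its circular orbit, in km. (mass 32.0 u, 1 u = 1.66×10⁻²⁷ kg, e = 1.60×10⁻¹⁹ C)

Convert the energy: K = 10.6 MeV = 1.70×10^-12 J.
v = √(2K/m) = √(2·1.70×10^-12/5.31×10^-26) = 7.99×10^6 m/s.
r = mv/(qB) = (5.31×10^-26)(7.99×10^6) / [(1×1.60×10^-19)(3.93×10^-3)] = 675 m.

r ≈ 0.675 km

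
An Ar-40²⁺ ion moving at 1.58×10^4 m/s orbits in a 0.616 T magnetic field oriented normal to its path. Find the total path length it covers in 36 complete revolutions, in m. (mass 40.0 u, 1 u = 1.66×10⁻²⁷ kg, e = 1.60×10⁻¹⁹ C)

L ≈ 1.20 m

r = mv/(qB) = 5.32×10^-3 m, so one revolution covers 2πr = 0.0334 m.
In 36 revolutions: L = 36·2πr = 1.20 m.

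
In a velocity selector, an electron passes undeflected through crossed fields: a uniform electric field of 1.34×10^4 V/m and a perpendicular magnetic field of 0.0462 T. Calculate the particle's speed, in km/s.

v ≈ 290 km/s

For zero net force, qE = qvB, so v = E/B.
v = (1.34×10^4) / (0.0462) = 2.90×10^5 m/s.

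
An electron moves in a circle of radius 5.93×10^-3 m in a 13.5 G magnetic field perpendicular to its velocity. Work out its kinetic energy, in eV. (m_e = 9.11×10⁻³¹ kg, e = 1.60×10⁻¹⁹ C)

K ≈ 5.63 eV

v = qBr/m = (1×1.60×10^-19)(1.35×10^-3)(5.93×10^-3) / (9.11×10^-31) = 1.41×10^6 m/s.
K = ½mv² = 0.5·(9.11×10^-31)·(1.41×10^6)² = 9.00×10^-19 J = 5.63 eV.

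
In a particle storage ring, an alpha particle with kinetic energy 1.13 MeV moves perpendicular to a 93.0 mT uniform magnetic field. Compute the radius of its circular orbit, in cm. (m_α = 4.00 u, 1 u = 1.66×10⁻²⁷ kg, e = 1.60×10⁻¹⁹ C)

Convert the energy: K = 1.13 MeV = 1.81×10^-13 J.
v = √(2K/m) = √(2·1.81×10^-13/6.64×10^-27) = 7.38×10^6 m/s.
r = mv/(qB) = (6.64×10^-27)(7.38×10^6) / [(2×1.60×10^-19)(0.0930)] = 1.65 m.

r ≈ 165 cm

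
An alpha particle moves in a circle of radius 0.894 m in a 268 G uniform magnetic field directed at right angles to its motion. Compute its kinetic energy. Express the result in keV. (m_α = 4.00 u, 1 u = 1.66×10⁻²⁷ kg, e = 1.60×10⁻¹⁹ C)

K ≈ 27.7 keV

v = qBr/m = (2×1.60×10^-19)(0.0268)(0.894) / (6.64×10^-27) = 1.15×10^6 m/s.
K = ½mv² = 0.5·(6.64×10^-27)·(1.15×10^6)² = 4.43×10^-15 J = 27.7 keV.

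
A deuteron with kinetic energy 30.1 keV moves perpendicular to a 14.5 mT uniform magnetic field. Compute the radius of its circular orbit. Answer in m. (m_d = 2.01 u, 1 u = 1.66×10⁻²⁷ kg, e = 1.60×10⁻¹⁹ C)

Convert the energy: K = 30.1 keV = 4.82×10^-15 J.
v = √(2K/m) = √(2·4.82×10^-15/3.34×10^-27) = 1.70×10^6 m/s.
r = mv/(qB) = (3.34×10^-27)(1.70×10^6) / [(1×1.60×10^-19)(0.0145)] = 2.44 m.

r ≈ 2.44 m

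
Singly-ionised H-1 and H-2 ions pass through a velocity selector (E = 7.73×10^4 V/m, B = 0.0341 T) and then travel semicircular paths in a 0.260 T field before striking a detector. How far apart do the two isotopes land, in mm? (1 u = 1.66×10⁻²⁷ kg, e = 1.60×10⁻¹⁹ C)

Δd ≈ 181 mm

Both emerge at v = E/B₁ = 2.27×10^6 m/s.
r = mv/(qB₂), so r₁ = 0.09046 m and r₂ = 0.1809 m, giving Δr = 0.0905 m.
After a semicircle each ion lands a diameter 2r from the entry slit, so the separation is 2Δr = 0.181 m.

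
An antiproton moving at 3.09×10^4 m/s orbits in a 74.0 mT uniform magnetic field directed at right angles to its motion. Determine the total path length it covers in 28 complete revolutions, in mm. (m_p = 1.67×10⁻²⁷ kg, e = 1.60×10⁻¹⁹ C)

L ≈ 767 mm

r = mv/(qB) = 4.36×10^-3 m, so one revolution covers 2πr = 0.0274 m.
In 28 revolutions: L = 28·2πr = 0.767 m.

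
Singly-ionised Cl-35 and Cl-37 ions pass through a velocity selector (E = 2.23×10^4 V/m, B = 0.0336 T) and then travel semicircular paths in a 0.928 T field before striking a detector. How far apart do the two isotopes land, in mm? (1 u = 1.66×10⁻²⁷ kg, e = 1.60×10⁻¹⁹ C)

Both emerge at v = E/B₁ = 6.64×10^5 m/s.
r = mv/(qB₂), so r₁ = 0.2597 m and r₂ = 0.2745 m, giving Δr = 0.0148 m.
After a semicircle each ion lands a diameter 2r from the entry slit, so the separation is 2Δr = 0.0297 m.

Δd ≈ 29.7 mm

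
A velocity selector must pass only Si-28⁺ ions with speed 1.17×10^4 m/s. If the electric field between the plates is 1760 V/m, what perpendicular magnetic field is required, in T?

B ≈ 0.150 T

qE = qvB ⇒ B = E/v = (1760) / (1.17×10^4) = 0.150 T.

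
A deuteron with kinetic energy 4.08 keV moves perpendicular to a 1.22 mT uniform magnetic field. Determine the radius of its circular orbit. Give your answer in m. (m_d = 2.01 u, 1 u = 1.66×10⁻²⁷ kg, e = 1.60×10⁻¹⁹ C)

Convert the energy: K = 4.08 keV = 6.53×10^-16 J.
v = √(2K/m) = √(2·6.53×10^-16/3.34×10^-27) = 6.26×10^5 m/s.
r = mv/(qB) = (3.34×10^-27)(6.26×10^5) / [(1×1.60×10^-19)(1.22×10^-3)] = 10.7 m.

r ≈ 10.7 m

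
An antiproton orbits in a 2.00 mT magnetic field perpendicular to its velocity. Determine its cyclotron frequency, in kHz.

f = qB/(2πm) = (1×1.60×10^-19)(2.00×10^-3) / [2π(1.67×10^-27)] = 3.05×10^4 Hz.

f ≈ 30.5 kHz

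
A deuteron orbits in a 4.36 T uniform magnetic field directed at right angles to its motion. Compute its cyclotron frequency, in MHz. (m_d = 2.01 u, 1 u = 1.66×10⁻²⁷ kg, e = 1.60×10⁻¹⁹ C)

f = qB/(2πm) = (1×1.60×10^-19)(4.36) / [2π(3.34×10^-27)] = 3.33×10^7 Hz.

f ≈ 33.3 MHz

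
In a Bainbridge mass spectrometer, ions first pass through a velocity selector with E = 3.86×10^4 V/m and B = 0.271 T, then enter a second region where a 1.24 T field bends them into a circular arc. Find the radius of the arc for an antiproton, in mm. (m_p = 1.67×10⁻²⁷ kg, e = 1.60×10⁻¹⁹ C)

The selector passes v = E/B = 3.86×10^4/0.271 = 1.42×10^5 m/s.
In the deflection region, r = mv/(qB₂) = (1.67×10^-27)(1.42×10^5) / [(1×1.60×10^-19)(1.24)] = 1.20×10^-3 m.

r ≈ 1.20 mm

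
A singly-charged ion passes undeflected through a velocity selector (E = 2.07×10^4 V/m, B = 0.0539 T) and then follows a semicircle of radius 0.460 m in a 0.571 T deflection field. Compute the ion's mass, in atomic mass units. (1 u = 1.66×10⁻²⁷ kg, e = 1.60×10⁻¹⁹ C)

v = E/B₁ = 3.84×10^5 m/s.
From r = mv/(qB₂), m = qB₂r/v = (1×1.60×10^-19)(0.571)(0.460) / (3.84×10^5) = 1.09×10^-25 kg.
In atomic mass units: m = 1.09×10^-25 / 1.66×10^-27 = 65.9 u.

m ≈ 65.9 u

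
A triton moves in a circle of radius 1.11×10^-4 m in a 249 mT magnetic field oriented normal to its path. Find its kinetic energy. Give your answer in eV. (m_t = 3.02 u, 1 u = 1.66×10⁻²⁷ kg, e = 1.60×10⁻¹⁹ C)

K ≈ 0.0122 eV

v = qBr/m = (1×1.60×10^-19)(0.249)(1.11×10^-4) / (5.01×10^-27) = 882 m/s.
K = ½mv² = 0.5·(5.01×10^-27)·(882)² = 1.95×10^-21 J = 0.0122 eV.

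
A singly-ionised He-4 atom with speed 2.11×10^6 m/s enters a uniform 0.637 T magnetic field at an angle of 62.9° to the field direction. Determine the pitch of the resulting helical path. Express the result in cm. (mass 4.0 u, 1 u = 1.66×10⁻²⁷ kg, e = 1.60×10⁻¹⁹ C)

pitch ≈ 39.3 cm

The velocity component along B is v∥ = v cos62.9° = 9.61×10^5 m/s.
The cyclotron period T = 2πm/(qB) = 4.09×10^-7 s is set by m, q, B alone.
Pitch = v∥·T = (9.61×10^5)(4.09×10^-7) = 0.393 m.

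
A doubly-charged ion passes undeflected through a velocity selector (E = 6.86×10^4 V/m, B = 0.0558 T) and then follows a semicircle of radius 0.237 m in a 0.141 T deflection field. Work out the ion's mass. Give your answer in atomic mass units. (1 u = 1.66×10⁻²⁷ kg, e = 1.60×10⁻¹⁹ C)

m ≈ 5.24 u

v = E/B₁ = 1.23×10^6 m/s.
From r = mv/(qB₂), m = qB₂r/v = (2×1.60×10^-19)(0.141)(0.237) / (1.23×10^6) = 8.70×10^-27 kg.
In atomic mass units: m = 8.70×10^-27 / 1.66×10^-27 = 5.24 u.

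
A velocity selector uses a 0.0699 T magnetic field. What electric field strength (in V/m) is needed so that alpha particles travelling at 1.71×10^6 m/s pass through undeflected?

qE = qvB ⇒ E = vB = (1.71×10^6)(0.0699) = 1.20×10^5 V/m.

E ≈ 1.20×10^5 V/m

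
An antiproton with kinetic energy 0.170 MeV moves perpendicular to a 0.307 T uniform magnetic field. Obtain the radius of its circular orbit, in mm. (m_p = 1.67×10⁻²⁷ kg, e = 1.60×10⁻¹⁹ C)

r ≈ 194 mm

Convert the energy: K = 0.170 MeV = 2.72×10^-14 J.
v = √(2K/m) = √(2·2.72×10^-14/1.67×10^-27) = 5.71×10^6 m/s.
r = mv/(qB) = (1.67×10^-27)(5.71×10^6) / [(1×1.60×10^-19)(0.307)] = 0.194 m.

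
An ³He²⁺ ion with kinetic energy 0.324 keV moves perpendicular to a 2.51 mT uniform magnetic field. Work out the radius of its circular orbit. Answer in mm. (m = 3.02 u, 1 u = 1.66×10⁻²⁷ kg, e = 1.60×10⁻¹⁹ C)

Convert the energy: K = 0.324 keV = 5.18×10^-17 J.
v = √(2K/m) = √(2·5.18×10^-17/5.01×10^-27) = 1.44×10^5 m/s.
r = mv/(qB) = (5.01×10^-27)(1.44×10^5) / [(2×1.60×10^-19)(2.51×10^-3)] = 0.898 m.

r ≈ 898 mm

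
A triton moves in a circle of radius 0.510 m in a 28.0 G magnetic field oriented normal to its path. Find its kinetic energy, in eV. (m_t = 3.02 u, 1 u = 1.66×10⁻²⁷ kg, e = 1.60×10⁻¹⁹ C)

K ≈ 32.5 eV

v = qBr/m = (1×1.60×10^-19)(2.80×10^-3)(0.510) / (5.01×10^-27) = 4.56×10^4 m/s.
K = ½mv² = 0.5·(5.01×10^-27)·(4.56×10^4)² = 5.21×10^-18 J = 32.5 eV.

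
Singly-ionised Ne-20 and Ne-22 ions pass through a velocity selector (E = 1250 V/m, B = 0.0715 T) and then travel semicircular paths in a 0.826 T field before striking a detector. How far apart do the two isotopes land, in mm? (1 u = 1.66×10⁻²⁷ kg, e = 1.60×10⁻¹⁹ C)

Δd ≈ 0.878 mm

Both emerge at v = E/B₁ = 1.75×10^4 m/s.
r = mv/(qB₂), so r₁ = 4.392×10^-3 m and r₂ = 4.831×10^-3 m, giving Δr = 4.39×10^-4 m.
After a semicircle each ion lands a diameter 2r from the entry slit, so the separation is 2Δr = 8.78×10^-4 m.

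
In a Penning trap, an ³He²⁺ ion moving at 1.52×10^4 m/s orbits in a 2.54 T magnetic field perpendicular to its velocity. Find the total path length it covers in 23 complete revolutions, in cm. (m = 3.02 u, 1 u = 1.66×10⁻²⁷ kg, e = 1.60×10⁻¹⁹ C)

r = mv/(qB) = 9.38×10^-5 m, so one revolution covers 2πr = 5.89×10^-4 m.
In 23 revolutions: L = 23·2πr = 0.0135 m.

L ≈ 1.35 cm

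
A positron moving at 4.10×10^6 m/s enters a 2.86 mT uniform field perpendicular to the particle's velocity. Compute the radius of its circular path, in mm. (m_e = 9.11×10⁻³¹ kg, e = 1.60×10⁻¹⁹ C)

r ≈ 8.16 mm

The magnetic force provides the centripetal force: qvB = mv²/r, so r = mv/(qB).
r = (9.11×10^-31 kg)(4.10×10^6 m/s) / [(1×1.60×10^-19 C)(2.86×10^-3 T)] = 8.16×10^-3 m.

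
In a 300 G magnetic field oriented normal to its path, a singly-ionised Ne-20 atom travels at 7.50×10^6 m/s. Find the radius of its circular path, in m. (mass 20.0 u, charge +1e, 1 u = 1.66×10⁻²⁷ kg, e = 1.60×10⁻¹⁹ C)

The magnetic force provides the centripetal force: qvB = mv²/r, so r = mv/(qB).
r = (3.32×10^-26 kg)(7.50×10^6 m/s) / [(1×1.60×10^-19 C)(0.0300 T)] = 51.9 m.

r ≈ 51.9 m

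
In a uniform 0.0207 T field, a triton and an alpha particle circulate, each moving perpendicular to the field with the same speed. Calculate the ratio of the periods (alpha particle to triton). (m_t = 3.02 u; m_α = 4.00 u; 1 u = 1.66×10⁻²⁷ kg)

ratio ≈ 0.662

T = 2πm/(qB) is independent of speed, so T₂/T₁ = (m₂/q₂)/(m₁/q₁).
T_{alpha particle}/T_{triton} = (6.64×10^-27/2e) / (5.01×10^-27/1e) = 0.662.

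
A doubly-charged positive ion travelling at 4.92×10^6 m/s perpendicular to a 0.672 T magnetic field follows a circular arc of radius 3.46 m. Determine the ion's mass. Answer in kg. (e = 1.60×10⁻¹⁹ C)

m ≈ 1.51×10^-25 kg

qvB = mv²/r ⇒ m = qBr/v.
m = (2×1.60×10^-19)(0.672)(3.46) / (4.92×10^6) = 1.51×10^-25 kg.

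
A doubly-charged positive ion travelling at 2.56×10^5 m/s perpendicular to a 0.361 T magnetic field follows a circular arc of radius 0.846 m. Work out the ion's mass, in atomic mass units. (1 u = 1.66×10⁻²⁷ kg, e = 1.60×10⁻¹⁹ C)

qvB = mv²/r ⇒ m = qBr/v.
m = (2×1.60×10^-19)(0.361)(0.846) / (2.56×10^5) = 3.82×10^-25 kg = 230 u.

m ≈ 230 u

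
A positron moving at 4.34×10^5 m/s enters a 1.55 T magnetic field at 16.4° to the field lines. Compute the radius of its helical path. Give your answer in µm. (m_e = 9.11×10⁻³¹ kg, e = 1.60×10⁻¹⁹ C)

Only the perpendicular component v⊥ = v sin16.4° = 1.23×10^5 m/s is bent by the field.
r = m v⊥ /(qB) = (9.11×10^-31)(1.23×10^5) / [(1×1.60×10^-19)(1.55)] = 4.50×10^-7 m.

r ≈ 0.450 µm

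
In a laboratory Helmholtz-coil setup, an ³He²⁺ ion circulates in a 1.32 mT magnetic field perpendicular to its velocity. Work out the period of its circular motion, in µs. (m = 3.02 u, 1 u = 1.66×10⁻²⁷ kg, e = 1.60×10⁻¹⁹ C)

T ≈ 74.6 µs

The cyclotron period is independent of speed: T = 2πm/(qB).
T = 2π(5.01×10^-27) / [(2×1.60×10^-19)(1.32×10^-3)] = 7.46×10^-5 s.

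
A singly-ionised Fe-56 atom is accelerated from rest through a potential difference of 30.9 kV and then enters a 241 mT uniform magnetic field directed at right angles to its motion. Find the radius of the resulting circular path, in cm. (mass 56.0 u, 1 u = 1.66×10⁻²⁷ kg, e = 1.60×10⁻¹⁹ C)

r ≈ 78.6 cm

The kinetic energy gained is K = qV = (1×1.60×10^-19)(3.09×10^4) = 4.94×10^-15 J.
v = √(2K/m) = 3.26×10^5 m/s.
r = mv/(qB) = (9.30×10^-26)(3.26×10^5) / [(1×1.60×10^-19)(0.241)] = 0.786 m.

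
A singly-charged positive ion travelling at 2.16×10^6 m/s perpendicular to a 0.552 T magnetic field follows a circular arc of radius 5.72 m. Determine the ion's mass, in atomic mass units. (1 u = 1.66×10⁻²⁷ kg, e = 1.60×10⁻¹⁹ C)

qvB = mv²/r ⇒ m = qBr/v.
m = (1×1.60×10^-19)(0.552)(5.72) / (2.16×10^6) = 2.34×10^-25 kg = 141 u.

m ≈ 141 u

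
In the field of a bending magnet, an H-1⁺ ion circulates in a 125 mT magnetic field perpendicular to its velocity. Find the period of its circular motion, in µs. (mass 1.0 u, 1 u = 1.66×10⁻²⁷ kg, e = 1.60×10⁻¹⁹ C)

T ≈ 0.522 µs

The cyclotron period is independent of speed: T = 2πm/(qB).
T = 2π(1.66×10^-27) / [(1×1.60×10^-19)(0.125)] = 5.22×10^-7 s.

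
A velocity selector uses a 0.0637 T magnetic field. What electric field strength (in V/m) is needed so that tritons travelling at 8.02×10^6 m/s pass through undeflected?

E ≈ 5.11×10^5 V/m

qE = qvB ⇒ E = vB = (8.02×10^6)(0.0637) = 5.11×10^5 V/m.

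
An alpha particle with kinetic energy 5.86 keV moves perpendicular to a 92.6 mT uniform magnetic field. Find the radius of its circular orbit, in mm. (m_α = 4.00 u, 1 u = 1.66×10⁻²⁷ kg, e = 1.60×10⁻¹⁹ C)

r ≈ 119 mm

Convert the energy: K = 5.86 keV = 9.38×10^-16 J.
v = √(2K/m) = √(2·9.38×10^-16/6.64×10^-27) = 5.31×10^5 m/s.
r = mv/(qB) = (6.64×10^-27)(5.31×10^5) / [(2×1.60×10^-19)(0.0926)] = 0.119 m.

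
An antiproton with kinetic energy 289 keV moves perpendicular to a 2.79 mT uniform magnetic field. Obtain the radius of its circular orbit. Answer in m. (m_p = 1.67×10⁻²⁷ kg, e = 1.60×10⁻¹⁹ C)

Convert the energy: K = 289 keV = 4.62×10^-14 J.
v = √(2K/m) = √(2·4.62×10^-14/1.67×10^-27) = 7.44×10^6 m/s.
r = mv/(qB) = (1.67×10^-27)(7.44×10^6) / [(1×1.60×10^-19)(2.79×10^-3)] = 27.8 m.

r ≈ 27.8 m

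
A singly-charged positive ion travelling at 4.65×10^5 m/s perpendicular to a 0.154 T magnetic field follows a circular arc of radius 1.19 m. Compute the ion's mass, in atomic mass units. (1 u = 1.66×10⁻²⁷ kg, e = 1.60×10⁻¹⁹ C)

qvB = mv²/r ⇒ m = qBr/v.
m = (1×1.60×10^-19)(0.154)(1.19) / (4.65×10^5) = 6.31×10^-26 kg = 38.0 u.

m ≈ 38.0 u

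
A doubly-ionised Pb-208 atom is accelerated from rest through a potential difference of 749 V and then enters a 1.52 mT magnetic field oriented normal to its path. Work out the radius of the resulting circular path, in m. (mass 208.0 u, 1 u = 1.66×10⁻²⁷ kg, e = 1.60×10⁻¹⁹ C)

r ≈ 26.4 m

The kinetic energy gained is K = qV = (2×1.60×10^-19)(749) = 2.40×10^-16 J.
v = √(2K/m) = 3.73×10^4 m/s.
r = mv/(qB) = (3.45×10^-25)(3.73×10^4) / [(2×1.60×10^-19)(1.52×10^-3)] = 26.4 m.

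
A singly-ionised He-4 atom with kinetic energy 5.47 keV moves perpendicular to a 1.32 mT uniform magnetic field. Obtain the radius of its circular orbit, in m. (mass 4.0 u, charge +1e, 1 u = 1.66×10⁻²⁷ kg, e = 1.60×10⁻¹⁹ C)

r ≈ 16.1 m

Convert the energy: K = 5.47 keV = 8.75×10^-16 J.
v = √(2K/m) = √(2·8.75×10^-16/6.64×10^-27) = 5.13×10^5 m/s.
r = mv/(qB) = (6.64×10^-27)(5.13×10^5) / [(1×1.60×10^-19)(1.32×10^-3)] = 16.1 m.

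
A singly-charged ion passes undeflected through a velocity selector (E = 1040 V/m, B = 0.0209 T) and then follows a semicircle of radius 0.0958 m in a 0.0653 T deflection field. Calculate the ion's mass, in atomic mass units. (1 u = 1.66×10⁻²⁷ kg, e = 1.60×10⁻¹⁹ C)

m ≈ 12.1 u

v = E/B₁ = 4.98×10^4 m/s.
From r = mv/(qB₂), m = qB₂r/v = (1×1.60×10^-19)(0.0653)(0.0958) / (4.98×10^4) = 2.01×10^-26 kg.
In atomic mass units: m = 2.01×10^-26 / 1.66×10^-27 = 12.1 u.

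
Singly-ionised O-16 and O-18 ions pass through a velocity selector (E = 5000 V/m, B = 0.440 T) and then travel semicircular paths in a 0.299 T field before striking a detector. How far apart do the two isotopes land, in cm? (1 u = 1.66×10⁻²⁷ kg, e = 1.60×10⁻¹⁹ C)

Δd ≈ 0.158 cm

Both emerge at v = E/B₁ = 1.14×10^4 m/s.
r = mv/(qB₂), so r₁ = 6.309×10^-3 m and r₂ = 7.098×10^-3 m, giving Δr = 7.89×10^-4 m.
After a semicircle each ion lands a diameter 2r from the entry slit, so the separation is 2Δr = 1.58×10^-3 m.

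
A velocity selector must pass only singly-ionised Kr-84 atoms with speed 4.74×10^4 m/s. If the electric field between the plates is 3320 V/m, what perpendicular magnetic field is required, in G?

qE = qvB ⇒ B = E/v = (3320) / (4.74×10^4) = 0.0700 T.

B ≈ 700 G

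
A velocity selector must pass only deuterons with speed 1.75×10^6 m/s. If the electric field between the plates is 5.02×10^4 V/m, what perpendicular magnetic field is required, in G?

qE = qvB ⇒ B = E/v = (5.02×10^4) / (1.75×10^6) = 0.0287 T.

B ≈ 287 G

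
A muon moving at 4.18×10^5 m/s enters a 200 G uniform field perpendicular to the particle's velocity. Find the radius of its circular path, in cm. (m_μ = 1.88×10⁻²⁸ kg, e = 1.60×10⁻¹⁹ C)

The magnetic force provides the centripetal force: qvB = mv²/r, so r = mv/(qB).
r = (1.88×10^-28 kg)(4.18×10^5 m/s) / [(1×1.60×10^-19 C)(0.0200 T)] = 0.0246 m.

r ≈ 2.46 cm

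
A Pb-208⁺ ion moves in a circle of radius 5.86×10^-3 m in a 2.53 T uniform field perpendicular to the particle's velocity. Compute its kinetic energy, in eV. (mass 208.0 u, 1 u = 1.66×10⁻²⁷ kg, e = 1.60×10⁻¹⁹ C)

K ≈ 50.9 eV

v = qBr/m = (1×1.60×10^-19)(2.53)(5.86×10^-3) / (3.45×10^-25) = 6870 m/s.
K = ½mv² = 0.5·(3.45×10^-25)·(6870)² = 8.15×10^-18 J = 50.9 eV.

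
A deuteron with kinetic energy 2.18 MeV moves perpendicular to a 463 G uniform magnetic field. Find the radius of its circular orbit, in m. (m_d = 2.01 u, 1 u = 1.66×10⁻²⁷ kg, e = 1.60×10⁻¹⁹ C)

r ≈ 6.51 m

Convert the energy: K = 2.18 MeV = 3.49×10^-13 J.
v = √(2K/m) = √(2·3.49×10^-13/3.34×10^-27) = 1.45×10^7 m/s.
r = mv/(qB) = (3.34×10^-27)(1.45×10^7) / [(1×1.60×10^-19)(0.0463)] = 6.51 m.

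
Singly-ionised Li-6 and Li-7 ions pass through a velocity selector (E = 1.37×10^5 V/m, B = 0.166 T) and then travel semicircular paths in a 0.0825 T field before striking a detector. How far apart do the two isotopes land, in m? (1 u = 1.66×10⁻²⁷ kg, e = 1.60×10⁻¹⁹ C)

Δd ≈ 0.208 m

Both emerge at v = E/B₁ = 8.25×10^5 m/s.
r = mv/(qB₂), so r₁ = 0.623 m and r₂ = 0.727 m, giving Δr = 0.104 m.
After a semicircle each ion lands a diameter 2r from the entry slit, so the separation is 2Δr = 0.208 m.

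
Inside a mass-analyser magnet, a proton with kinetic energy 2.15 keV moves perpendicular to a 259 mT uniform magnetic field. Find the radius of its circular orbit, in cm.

r ≈ 2.59 cm

Convert the energy: K = 2.15 keV = 3.44×10^-16 J.
v = √(2K/m) = √(2·3.44×10^-16/1.67×10^-27) = 6.42×10^5 m/s.
r = mv/(qB) = (1.67×10^-27)(6.42×10^5) / [(1×1.60×10^-19)(0.259)] = 0.0259 m.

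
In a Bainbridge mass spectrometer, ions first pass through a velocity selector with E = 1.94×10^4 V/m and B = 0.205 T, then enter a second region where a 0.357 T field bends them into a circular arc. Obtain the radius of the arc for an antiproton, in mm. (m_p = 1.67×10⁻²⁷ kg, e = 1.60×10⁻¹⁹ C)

r ≈ 2.77 mm

The selector passes v = E/B = 1.94×10^4/0.205 = 9.46×10^4 m/s.
In the deflection region, r = mv/(qB₂) = (1.67×10^-27)(9.46×10^4) / [(1×1.60×10^-19)(0.357)] = 2.77×10^-3 m.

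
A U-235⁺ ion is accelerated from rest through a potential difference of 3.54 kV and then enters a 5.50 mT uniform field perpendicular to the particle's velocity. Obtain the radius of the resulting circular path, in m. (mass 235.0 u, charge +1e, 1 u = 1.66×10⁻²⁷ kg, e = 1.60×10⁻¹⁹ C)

The kinetic energy gained is K = qV = (1×1.60×10^-19)(3540) = 5.66×10^-16 J.
v = √(2K/m) = 5.39×10^4 m/s.
r = mv/(qB) = (3.90×10^-25)(5.39×10^4) / [(1×1.60×10^-19)(5.50×10^-3)] = 23.9 m.

r ≈ 23.9 m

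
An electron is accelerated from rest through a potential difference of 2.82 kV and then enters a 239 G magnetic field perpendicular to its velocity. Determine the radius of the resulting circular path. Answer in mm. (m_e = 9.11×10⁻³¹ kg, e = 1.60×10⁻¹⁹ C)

The kinetic energy gained is K = qV = (1×1.60×10^-19)(2820) = 4.51×10^-16 J.
v = √(2K/m) = 3.15×10^7 m/s.
r = mv/(qB) = (9.11×10^-31)(3.15×10^7) / [(1×1.60×10^-19)(0.0239)] = 7.50×10^-3 m.

r ≈ 7.50 mm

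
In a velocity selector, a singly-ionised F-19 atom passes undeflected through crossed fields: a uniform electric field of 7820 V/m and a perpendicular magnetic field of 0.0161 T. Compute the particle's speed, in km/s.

For zero net force, qE = qvB, so v = E/B.
v = (7820) / (0.0161) = 4.86×10^5 m/s.

v ≈ 486 km/s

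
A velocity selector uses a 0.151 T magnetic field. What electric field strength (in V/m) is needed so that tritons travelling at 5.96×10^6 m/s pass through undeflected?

qE = qvB ⇒ E = vB = (5.96×10^6)(0.151) = 9.00×10^5 V/m.

E ≈ 9.00×10^5 V/m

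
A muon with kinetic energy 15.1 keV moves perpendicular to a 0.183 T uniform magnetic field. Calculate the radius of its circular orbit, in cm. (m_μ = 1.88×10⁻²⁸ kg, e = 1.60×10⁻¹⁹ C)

r ≈ 3.26 cm

Convert the energy: K = 15.1 keV = 2.42×10^-15 J.
v = √(2K/m) = √(2·2.42×10^-15/1.88×10^-28) = 5.07×10^6 m/s.
r = mv/(qB) = (1.88×10^-28)(5.07×10^6) / [(1×1.60×10^-19)(0.183)] = 0.0326 m.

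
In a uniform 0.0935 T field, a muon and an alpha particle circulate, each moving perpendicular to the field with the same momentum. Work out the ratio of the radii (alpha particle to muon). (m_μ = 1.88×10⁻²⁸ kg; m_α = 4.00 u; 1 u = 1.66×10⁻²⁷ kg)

r = p/(qB) ⇒ at equal p, r ∝ 1/q.
r_{alpha particle}/r_{muon} = 0.500.

ratio ≈ 0.500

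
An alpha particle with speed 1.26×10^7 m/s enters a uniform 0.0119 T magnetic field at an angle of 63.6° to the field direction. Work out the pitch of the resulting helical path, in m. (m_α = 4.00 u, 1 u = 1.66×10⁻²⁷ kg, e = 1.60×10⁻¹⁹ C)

pitch ≈ 61.4 m

The velocity component along B is v∥ = v cos63.6° = 5.60×10^6 m/s.
The cyclotron period T = 2πm/(qB) = 1.10×10^-5 s is set by m, q, B alone.
Pitch = v∥·T = (5.60×10^6)(1.10×10^-5) = 61.4 m.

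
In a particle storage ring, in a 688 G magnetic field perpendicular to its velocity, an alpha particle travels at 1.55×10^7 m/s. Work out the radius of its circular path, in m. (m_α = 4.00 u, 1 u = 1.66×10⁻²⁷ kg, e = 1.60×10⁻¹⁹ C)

r ≈ 4.67 m

The magnetic force provides the centripetal force: qvB = mv²/r, so r = mv/(qB).
r = (6.64×10^-27 kg)(1.55×10^7 m/s) / [(2×1.60×10^-19 C)(0.0688 T)] = 4.67 m.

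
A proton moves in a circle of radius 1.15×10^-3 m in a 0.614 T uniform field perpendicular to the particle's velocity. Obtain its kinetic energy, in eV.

v = qBr/m = (1×1.60×10^-19)(0.614)(1.15×10^-3) / (1.67×10^-27) = 6.77×10^4 m/s.
K = ½mv² = 0.5·(1.67×10^-27)·(6.77×10^4)² = 3.82×10^-18 J = 23.9 eV.

K ≈ 23.9 eV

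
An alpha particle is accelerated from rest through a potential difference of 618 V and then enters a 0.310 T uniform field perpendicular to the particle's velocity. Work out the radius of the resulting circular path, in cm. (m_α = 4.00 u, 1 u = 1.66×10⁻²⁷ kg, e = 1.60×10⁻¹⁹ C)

r ≈ 1.63 cm

The kinetic energy gained is K = qV = (2×1.60×10^-19)(618) = 1.98×10^-16 J.
v = √(2K/m) = 2.44×10^5 m/s.
r = mv/(qB) = (6.64×10^-27)(2.44×10^5) / [(2×1.60×10^-19)(0.310)] = 0.0163 m.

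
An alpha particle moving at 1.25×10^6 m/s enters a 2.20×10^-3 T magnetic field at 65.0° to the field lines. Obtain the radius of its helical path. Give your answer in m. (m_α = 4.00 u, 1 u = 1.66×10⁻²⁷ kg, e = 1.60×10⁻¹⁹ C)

Only the perpendicular component v⊥ = v sin65.0° = 1.13×10^6 m/s is bent by the field.
r = m v⊥ /(qB) = (6.64×10^-27)(1.13×10^6) / [(2×1.60×10^-19)(2.20×10^-3)] = 10.7 m.

r ≈ 10.7 m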